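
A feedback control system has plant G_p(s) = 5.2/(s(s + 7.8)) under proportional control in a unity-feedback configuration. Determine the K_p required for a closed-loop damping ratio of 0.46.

K_p = 13.8

Closed-loop characteristic equation: s² + 7.8s + K_p·5.2 = 0.
So ω_n = √(5.2K_p) and 2ζω_n = 7.8, giving ζ = 7.8/(2√(5.2K_p)).
Setting ζ = 0.46: √(5.2K_p) = 7.8/(2·0.46) = 8.478, so K_p = 71.88/5.2 = 13.8.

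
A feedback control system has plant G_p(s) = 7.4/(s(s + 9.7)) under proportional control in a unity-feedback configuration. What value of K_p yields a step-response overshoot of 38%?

K_p = 36.7

From %OS = 100·exp(−πζ/√(1−ζ²)) = 38%, ζ = −ln(0.38)/√(π²+ln²(0.38)) = 0.2943.
Characteristic equation s² + 9.7s + 7.4K_p = 0 gives ζ = 9.7/(2√(7.4K_p)).
Setting ζ = 0.2943: √(7.4K_p) = 9.7/(2·0.2943) = 16.48, so K_p = 271.5/7.4 = 36.7.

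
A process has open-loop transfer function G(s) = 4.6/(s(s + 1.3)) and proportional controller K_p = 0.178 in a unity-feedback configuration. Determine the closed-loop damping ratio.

With unity feedback the closed-loop characteristic equation is s² + 1.3s + 0.178·4.6 = s² + 1.3s + 0.8188 = 0.
Matching s² + 2ζω_n s + ω_n²: ω_n = √0.8188 = 0.9049 rad/s and 2ζω_n = 1.3, so ζ = 1.3/(2·0.9049) = 0.718.

ζ = 0.718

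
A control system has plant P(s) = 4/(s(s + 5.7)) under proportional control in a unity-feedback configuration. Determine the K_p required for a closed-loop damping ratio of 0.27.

K_p = 27.9

Closed-loop characteristic equation: s² + 5.7s + K_p·4 = 0.
So ω_n = √(4K_p) and 2ζω_n = 5.7, giving ζ = 5.7/(2√(4K_p)).
Setting ζ = 0.27: √(4K_p) = 5.7/(2·0.27) = 10.56, so K_p = 111.4/4 = 27.9.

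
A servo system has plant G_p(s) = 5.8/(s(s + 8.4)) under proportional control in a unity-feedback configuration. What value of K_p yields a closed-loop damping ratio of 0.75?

K_p = 5.41

Closed-loop characteristic equation: s² + 8.4s + K_p·5.8 = 0.
So ω_n = √(5.8K_p) and 2ζω_n = 8.4, giving ζ = 8.4/(2√(5.8K_p)).
Setting ζ = 0.75: √(5.8K_p) = 8.4/(2·0.75) = 5.6, so K_p = 31.36/5.8 = 5.41.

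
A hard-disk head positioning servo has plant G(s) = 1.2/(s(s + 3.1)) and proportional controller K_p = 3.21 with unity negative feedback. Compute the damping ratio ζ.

ζ = 0.79

With unity feedback the closed-loop characteristic equation is s² + 3.1s + 3.21·1.2 = s² + 3.1s + 3.852 = 0.
Matching s² + 2ζω_n s + ω_n²: ω_n = √3.852 = 1.963 rad/s and 2ζω_n = 3.1, so ζ = 3.1/(2·1.963) = 0.79.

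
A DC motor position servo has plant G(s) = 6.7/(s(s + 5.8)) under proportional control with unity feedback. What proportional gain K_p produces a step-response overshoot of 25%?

K_p = 7.7

From %OS = 100·exp(−πζ/√(1−ζ²)) = 25%, ζ = −ln(0.25)/√(π²+ln²(0.25)) = 0.4037.
Characteristic equation s² + 5.8s + 6.7K_p = 0 gives ζ = 5.8/(2√(6.7K_p)).
Setting ζ = 0.4037: √(6.7K_p) = 5.8/(2·0.4037) = 7.183, so K_p = 51.6/6.7 = 7.7.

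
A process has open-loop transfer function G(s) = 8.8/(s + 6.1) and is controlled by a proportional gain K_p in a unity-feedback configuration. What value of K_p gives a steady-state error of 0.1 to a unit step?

The loop is type 0, so e_ss(step) = 1/(1 + K_pos) with K_pos = K_p·G(0).
G(0) = 1.443. Require 1/(1 + K_p·1.443) = 0.1, so 1 + 1.443·K_p = 10.
K_p = (10 − 1)/1.443 = 6.24.

K_p = 6.24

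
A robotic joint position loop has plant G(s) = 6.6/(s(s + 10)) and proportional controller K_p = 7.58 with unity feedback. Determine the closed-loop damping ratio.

ζ = 0.707

1 + K_p·G(s) = 0 gives s² + 10s + 50.03 = 0.
So ω_n² = 50.03 ⇒ ω_n = 7.073 rad/s, and ζ = 10/(2ω_n) = 0.707.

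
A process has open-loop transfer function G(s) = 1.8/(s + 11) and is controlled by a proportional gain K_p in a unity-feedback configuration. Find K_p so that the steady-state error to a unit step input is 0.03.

Steady-state error for a unit step on this type-0 loop is 1/(1 + K_p·G(0)).
G(0) = 0.1636. Require 1/(1 + K_p·0.1636) = 0.03, so 1 + 0.1636·K_p = 33.33.
K_p = (33.33 − 1)/0.1636 = 198.

K_p = 198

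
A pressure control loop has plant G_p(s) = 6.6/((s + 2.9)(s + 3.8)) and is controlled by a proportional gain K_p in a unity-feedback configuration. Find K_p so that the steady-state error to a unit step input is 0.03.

K_p = 54

Steady-state error for a unit step on this type-0 loop is 1/(1 + K_p·G_p(0)).
G_p(0) = 0.5989. Require 1/(1 + K_p·0.5989) = 0.03, so 1 + 0.5989·K_p = 33.33.
K_p = (33.33 − 1)/0.5989 = 54.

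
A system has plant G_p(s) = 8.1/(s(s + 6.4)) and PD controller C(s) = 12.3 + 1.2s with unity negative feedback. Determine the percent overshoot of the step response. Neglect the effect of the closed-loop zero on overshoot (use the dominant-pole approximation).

Forward path: (12.3 + 1.2s)·8.1/(s(s+6.4)). The closed-loop characteristic equation is s² + (6.4 + 8.1·1.2)s + 8.1·12.3 = 0.
That is s² + 16.12s + 99.63 = 0, so ω_n = 9.981 rad/s and ζ = 16.12/(2·9.981) = 0.8075.
%OS = 100·exp(−πζ/√(1−ζ²)) = 1.36%.

1.36%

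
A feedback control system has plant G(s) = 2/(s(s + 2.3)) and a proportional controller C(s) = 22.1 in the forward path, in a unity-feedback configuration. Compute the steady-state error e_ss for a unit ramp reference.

The loop has one pole at the origin (type 1). Velocity error constant K_v = lim_{s→0} s·C(s)G(s) = 22.1·2/2.3 = 19.22.
Steady-state error to a unit ramp: e_ss = 1/K_v = 0.052.

0.052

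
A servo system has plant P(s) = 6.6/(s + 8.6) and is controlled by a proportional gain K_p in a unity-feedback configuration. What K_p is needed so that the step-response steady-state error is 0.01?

The loop is type 0, so e_ss(step) = 1/(1 + K_pos) with K_pos = K_p·P(0).
P(0) = 0.7674. Require 1/(1 + K_p·0.7674) = 0.01, so 1 + 0.7674·K_p = 100.
K_p = (100 − 1)/0.7674 = 129.

K_p = 129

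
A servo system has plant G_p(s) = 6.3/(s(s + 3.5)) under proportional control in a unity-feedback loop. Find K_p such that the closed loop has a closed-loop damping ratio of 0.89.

K_p = 0.614

Closed-loop characteristic equation: s² + 3.5s + K_p·6.3 = 0.
So ω_n = √(6.3K_p) and 2ζω_n = 3.5, giving ζ = 3.5/(2√(6.3K_p)).
Setting ζ = 0.89: √(6.3K_p) = 3.5/(2·0.89) = 1.966, so K_p = 3.866/6.3 = 0.614.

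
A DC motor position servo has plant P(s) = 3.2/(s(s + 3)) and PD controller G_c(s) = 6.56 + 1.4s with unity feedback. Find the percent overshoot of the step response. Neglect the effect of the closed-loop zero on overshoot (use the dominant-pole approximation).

1.18%

Forward path: (6.56 + 1.4s)·3.2/(s(s+3)). The closed-loop characteristic equation is s² + (3 + 3.2·1.4)s + 3.2·6.56 = 0.
That is s² + 7.48s + 20.99 = 0, so ω_n = 4.582 rad/s and ζ = 7.48/(2·4.582) = 0.8163.
%OS = 100·exp(−πζ/√(1−ζ²)) = 1.18%.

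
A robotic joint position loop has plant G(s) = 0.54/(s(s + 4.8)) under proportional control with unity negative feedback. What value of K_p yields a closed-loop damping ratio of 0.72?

Closed-loop characteristic equation: s² + 4.8s + K_p·0.54 = 0.
So ω_n = √(0.54K_p) and 2ζω_n = 4.8, giving ζ = 4.8/(2√(0.54K_p)).
Setting ζ = 0.72: √(0.54K_p) = 4.8/(2·0.72) = 3.333, so K_p = 11.11/0.54 = 20.6.

K_p = 20.6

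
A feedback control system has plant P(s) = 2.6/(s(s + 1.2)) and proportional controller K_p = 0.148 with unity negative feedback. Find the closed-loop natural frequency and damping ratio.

With unity feedback the closed-loop characteristic equation is s² + 1.2s + 0.148·2.6 = s² + 1.2s + 0.3848 = 0.
Matching s² + 2ζω_n s + ω_n²: ω_n = √0.3848 = 0.6203 rad/s and 2ζω_n = 1.2, so ζ = 1.2/(2·0.6203) = 0.967.

ω_n = 0.62 rad/s, ζ = 0.967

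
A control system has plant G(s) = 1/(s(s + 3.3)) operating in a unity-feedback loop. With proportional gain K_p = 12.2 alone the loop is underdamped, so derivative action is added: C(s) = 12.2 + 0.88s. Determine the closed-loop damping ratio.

Forward path: (12.2 + 0.88s)·1/(s(s+3.3)). The closed-loop characteristic equation is s² + (3.3 + 1·0.88)s + 1·12.2 = 0.
That is s² + 4.18s + 12.2 = 0, so ω_n = 3.493 rad/s and ζ = 4.18/(2·3.493) = 0.5984.

ζ = 0.598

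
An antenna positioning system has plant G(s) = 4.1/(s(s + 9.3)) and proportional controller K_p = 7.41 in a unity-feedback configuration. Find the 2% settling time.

T_s ≈ 0.86 s

Closed-loop characteristic equation: s² + 9.3s + 30.38 = 0, so ω_n = 5.512 rad/s and ζ = 9.3/(2·5.512) = 0.8436.
2% settling time T_s ≈ 4/(ζω_n) = 4/4.65 = 0.86 s.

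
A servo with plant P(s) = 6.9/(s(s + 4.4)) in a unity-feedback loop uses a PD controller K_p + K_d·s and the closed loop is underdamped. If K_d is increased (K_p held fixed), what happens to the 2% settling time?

Characteristic equation s² + (4.4 + 6.9K_d)s + 6.9K_p = 0: raising K_d increases ζω_n = (4.4+6.9K_d)/2 while the loop stays underdamped, so T_s ≈ 4/(ζω_n) decreases.

decrease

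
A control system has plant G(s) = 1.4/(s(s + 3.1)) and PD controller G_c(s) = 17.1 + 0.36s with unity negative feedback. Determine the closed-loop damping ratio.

Forward path: (17.1 + 0.36s)·1.4/(s(s+3.1)). The closed-loop characteristic equation is s² + (3.1 + 1.4·0.36)s + 1.4·17.1 = 0.
That is s² + 3.604s + 23.94 = 0, so ω_n = 4.893 rad/s and ζ = 3.604/(2·4.893) = 0.3683.

ζ = 0.368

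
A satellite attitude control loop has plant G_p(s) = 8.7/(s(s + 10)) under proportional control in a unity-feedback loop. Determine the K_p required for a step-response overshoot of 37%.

From %OS = 100·exp(−πζ/√(1−ζ²)) = 37%, ζ = −ln(0.37)/√(π²+ln²(0.37)) = 0.3017.
Characteristic equation s² + 10s + 8.7K_p = 0 gives ζ = 10/(2√(8.7K_p)).
Setting ζ = 0.3017: √(8.7K_p) = 10/(2·0.3017) = 16.57, so K_p = 274.6/8.7 = 31.6.

K_p = 31.6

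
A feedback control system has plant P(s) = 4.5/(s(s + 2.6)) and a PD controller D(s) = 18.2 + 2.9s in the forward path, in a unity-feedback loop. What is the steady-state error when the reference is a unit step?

The open loop D(s)P(s) has a pole at the origin (type 1), so the static position error constant is infinite and e_ss = 1/(1+∞) = 0.

0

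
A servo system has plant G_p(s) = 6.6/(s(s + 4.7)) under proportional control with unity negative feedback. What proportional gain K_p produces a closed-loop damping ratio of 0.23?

Closed-loop characteristic equation: s² + 4.7s + K_p·6.6 = 0.
So ω_n = √(6.6K_p) and 2ζω_n = 4.7, giving ζ = 4.7/(2√(6.6K_p)).
Setting ζ = 0.23: √(6.6K_p) = 4.7/(2·0.23) = 10.22, so K_p = 104.4/6.6 = 15.8.

K_p = 15.8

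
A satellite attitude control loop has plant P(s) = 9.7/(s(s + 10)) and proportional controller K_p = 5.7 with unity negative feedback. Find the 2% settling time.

T_s ≈ 0.8 s

From 1 + K_pP(s) = 0: s² + 10s + 55.29 = 0 ⇒ ω_n = 7.436, ζ = 0.6724.
2% settling time T_s ≈ 4/(ζω_n) = 4/5 = 0.8 s.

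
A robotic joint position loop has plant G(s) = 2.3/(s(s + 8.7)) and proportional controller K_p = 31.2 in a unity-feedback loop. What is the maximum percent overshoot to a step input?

Closed-loop characteristic equation: s² + 8.7s + 71.76 = 0, so ω_n = 8.471 rad/s and ζ = 8.7/(2·8.471) = 0.5135.
%OS = 100·exp(−πζ/√(1−ζ²)) = 100·exp(−π·0.5135/√0.7363) = 15.3%.

15.3%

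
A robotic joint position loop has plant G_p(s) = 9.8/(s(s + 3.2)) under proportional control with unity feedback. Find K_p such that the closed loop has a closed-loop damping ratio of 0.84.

Closed-loop characteristic equation: s² + 3.2s + K_p·9.8 = 0.
So ω_n = √(9.8K_p) and 2ζω_n = 3.2, giving ζ = 3.2/(2√(9.8K_p)).
Setting ζ = 0.84: √(9.8K_p) = 3.2/(2·0.84) = 1.905, so K_p = 3.628/9.8 = 0.37.

K_p = 0.37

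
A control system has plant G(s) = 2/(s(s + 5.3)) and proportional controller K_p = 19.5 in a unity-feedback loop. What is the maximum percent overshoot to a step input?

22.9%

Closed-loop characteristic equation: s² + 5.3s + 39 = 0, so ω_n = 6.245 rad/s and ζ = 5.3/(2·6.245) = 0.4243.
%OS = 100·exp(−πζ/√(1−ζ²)) = 100·exp(−π·0.4243/√0.8199) = 22.9%.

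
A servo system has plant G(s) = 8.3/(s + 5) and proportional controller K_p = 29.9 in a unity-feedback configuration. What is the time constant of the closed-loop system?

Closed-loop transfer function: T(s) = K_p·G(s)/(1 + K_p·G(s)) = 248.2/(s + 5 + 248.2) = 248.2/(s + 253.2).
Time constant τ = 1/253.2 = 0.00395 s.

τ = 0.00395 s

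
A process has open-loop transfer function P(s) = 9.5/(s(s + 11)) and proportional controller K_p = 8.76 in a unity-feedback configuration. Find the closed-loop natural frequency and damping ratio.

ω_n = 9.12 rad/s, ζ = 0.603

With unity feedback the closed-loop characteristic equation is s² + 11s + 8.76·9.5 = s² + 11s + 83.22 = 0.
So ω_n² = 83.22 ⇒ ω_n = 9.122 rad/s, and ζ = 11/(2ω_n) = 0.603.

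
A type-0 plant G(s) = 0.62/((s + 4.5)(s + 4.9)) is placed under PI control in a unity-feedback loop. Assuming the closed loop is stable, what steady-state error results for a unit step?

0

The PI controller's integrator makes the forward path type 1, so e_ss to a step is zero.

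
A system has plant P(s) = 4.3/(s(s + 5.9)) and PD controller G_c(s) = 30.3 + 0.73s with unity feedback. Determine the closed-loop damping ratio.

ζ = 0.396

Forward path: (30.3 + 0.73s)·4.3/(s(s+5.9)). The closed-loop characteristic equation is s² + (5.9 + 4.3·0.73)s + 4.3·30.3 = 0.
That is s² + 9.039s + 130.3 = 0, so ω_n = 11.41 rad/s and ζ = 9.039/(2·11.41) = 0.3959.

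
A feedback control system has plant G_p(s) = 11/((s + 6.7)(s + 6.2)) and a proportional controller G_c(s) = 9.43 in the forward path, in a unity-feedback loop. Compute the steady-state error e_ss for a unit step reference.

The loop is type 0. Static position error constant K_pos = G_c(0)·G_p(0) = 9.43·0.2648 = 2.497.
Steady-state error to a unit step: e_ss = 1/(1+K_pos) = 1/3.497 = 0.286.

0.286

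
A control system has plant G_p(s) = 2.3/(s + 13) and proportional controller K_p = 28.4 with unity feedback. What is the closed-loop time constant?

τ = 0.0128 s

Closed-loop transfer function: T(s) = K_p·G_p(s)/(1 + K_p·G_p(s)) = 65.32/(s + 13 + 65.32) = 65.32/(s + 78.32).
Time constant τ = 1/78.32 = 0.0128 s.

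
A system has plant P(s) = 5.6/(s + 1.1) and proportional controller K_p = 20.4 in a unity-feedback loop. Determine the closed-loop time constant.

τ = 0.00867 s

Closed-loop transfer function: T(s) = K_p·P(s)/(1 + K_p·P(s)) = 114.2/(s + 1.1 + 114.2) = 114.2/(s + 115.3).
Time constant τ = 1/115.3 = 0.00867 s.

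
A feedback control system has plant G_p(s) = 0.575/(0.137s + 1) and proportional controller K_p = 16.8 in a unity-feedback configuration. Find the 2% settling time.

Closed loop: T(s) = K_p·G_p/(1+K_p·G_p) = 9.66/(0.137s + 1 + 9.66), with pole at s = −(1 + 9.66)/0.137 = −77.81.
τ = 1/77.81 = 0.01285 s, so 2% settling time ≈ 4τ = 0.0514 s.

T_s ≈ 0.0514 s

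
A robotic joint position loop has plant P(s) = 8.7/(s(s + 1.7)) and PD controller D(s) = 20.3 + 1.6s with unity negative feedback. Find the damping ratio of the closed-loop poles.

ζ = 0.588

Forward path: (20.3 + 1.6s)·8.7/(s(s+1.7)). The closed-loop characteristic equation is s² + (1.7 + 8.7·1.6)s + 8.7·20.3 = 0.
That is s² + 15.62s + 176.6 = 0, so ω_n = 13.29 rad/s and ζ = 15.62/(2·13.29) = 0.5877.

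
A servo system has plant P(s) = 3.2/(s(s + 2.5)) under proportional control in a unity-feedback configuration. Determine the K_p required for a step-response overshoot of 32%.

From %OS = 100·exp(−πζ/√(1−ζ²)) = 32%, ζ = −ln(0.32)/√(π²+ln²(0.32)) = 0.341.
Characteristic equation s² + 2.5s + 3.2K_p = 0 gives ζ = 2.5/(2√(3.2K_p)).
Setting ζ = 0.341: √(3.2K_p) = 2.5/(2·0.341) = 3.666, so K_p = 13.44/3.2 = 4.2.

K_p = 4.2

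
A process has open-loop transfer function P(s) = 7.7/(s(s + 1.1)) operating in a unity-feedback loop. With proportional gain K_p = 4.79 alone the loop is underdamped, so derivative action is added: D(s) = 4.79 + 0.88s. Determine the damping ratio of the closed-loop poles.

Forward path: (4.79 + 0.88s)·7.7/(s(s+1.1)). The closed-loop characteristic equation is s² + (1.1 + 7.7·0.88)s + 7.7·4.79 = 0.
That is s² + 7.876s + 36.88 = 0, so ω_n = 6.073 rad/s and ζ = 7.876/(2·6.073) = 0.6484.

ζ = 0.648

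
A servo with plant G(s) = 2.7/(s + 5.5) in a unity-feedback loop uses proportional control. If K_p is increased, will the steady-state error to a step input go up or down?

e_ss = 1/(1 + K_p·G(0)); a larger K_p raises the denominator, so e_ss decreases.

decrease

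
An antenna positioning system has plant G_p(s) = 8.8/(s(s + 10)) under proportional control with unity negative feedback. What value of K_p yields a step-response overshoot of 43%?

From %OS = 100·exp(−πζ/√(1−ζ²)) = 43%, ζ = −ln(0.43)/√(π²+ln²(0.43)) = 0.2594.
Characteristic equation s² + 10s + 8.8K_p = 0 gives ζ = 10/(2√(8.8K_p)).
Setting ζ = 0.2594: √(8.8K_p) = 10/(2·0.2594) = 19.27, so K_p = 371.4/8.8 = 42.2.

K_p = 42.2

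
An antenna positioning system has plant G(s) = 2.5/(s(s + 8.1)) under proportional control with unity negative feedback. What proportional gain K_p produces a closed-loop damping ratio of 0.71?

K_p = 13

Closed-loop characteristic equation: s² + 8.1s + K_p·2.5 = 0.
So ω_n = √(2.5K_p) and 2ζω_n = 8.1, giving ζ = 8.1/(2√(2.5K_p)).
Setting ζ = 0.71: √(2.5K_p) = 8.1/(2·0.71) = 5.704, so K_p = 32.54/2.5 = 13.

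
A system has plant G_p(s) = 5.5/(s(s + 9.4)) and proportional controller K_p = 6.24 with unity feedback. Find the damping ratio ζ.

1 + K_p·G_p(s) = 0 gives s² + 9.4s + 34.32 = 0.
Matching s² + 2ζω_n s + ω_n²: ω_n = √34.32 = 5.858 rad/s and 2ζω_n = 9.4, so ζ = 9.4/(2·5.858) = 0.802.

ζ = 0.802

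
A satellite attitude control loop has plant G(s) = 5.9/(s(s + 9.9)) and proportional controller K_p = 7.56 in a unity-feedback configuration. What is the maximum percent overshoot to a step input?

3.12%

From 1 + K_pG(s) = 0: s² + 9.9s + 44.6 = 0 ⇒ ω_n = 6.679, ζ = 0.7412.
%OS = 100·exp(−πζ/√(1−ζ²)) = 100·exp(−π·0.7412/√0.4507) = 3.12%.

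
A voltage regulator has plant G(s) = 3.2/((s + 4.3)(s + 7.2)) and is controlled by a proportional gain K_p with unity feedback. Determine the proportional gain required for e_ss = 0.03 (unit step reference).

K_p = 313

For a type-0 loop with proportional control, e_ss = 1/(1 + K_p·G(0)).
G(0) = 0.1034. Require 1/(1 + K_p·0.1034) = 0.03, so 1 + 0.1034·K_p = 33.33.
K_p = (33.33 − 1)/0.1034 = 313.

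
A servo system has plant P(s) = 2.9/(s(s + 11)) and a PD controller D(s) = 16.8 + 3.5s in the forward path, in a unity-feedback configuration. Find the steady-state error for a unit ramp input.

The loop has one pole at the origin (type 1). Velocity error constant K_v = lim_{s→0} s·D(s)P(s) = 16.8·2.9/11 = 4.429.
Steady-state error to a unit ramp: e_ss = 1/K_v = 0.226.

0.226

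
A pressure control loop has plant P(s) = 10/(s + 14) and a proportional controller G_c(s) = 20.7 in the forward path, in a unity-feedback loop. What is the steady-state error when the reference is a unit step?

0.0633

The loop is type 0. Static position error constant K_pos = G_c(0)·P(0) = 20.7·0.7143 = 14.79.
Steady-state error to a unit step: e_ss = 1/(1+K_pos) = 1/15.79 = 0.0633.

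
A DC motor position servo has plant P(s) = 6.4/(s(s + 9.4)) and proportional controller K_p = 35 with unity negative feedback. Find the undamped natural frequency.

ω_n = 15 rad/s

The closed-loop denominator is s(s+9.4) + 35·6.4 = s² + 9.4s + 224.
So ω_n² = 224 ⇒ ω_n = 14.97 rad/s, and ζ = 9.4/(2ω_n) = 0.314.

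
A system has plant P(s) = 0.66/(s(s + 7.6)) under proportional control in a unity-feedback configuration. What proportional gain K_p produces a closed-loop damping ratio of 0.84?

K_p = 31

Closed-loop characteristic equation: s² + 7.6s + K_p·0.66 = 0.
So ω_n = √(0.66K_p) and 2ζω_n = 7.6, giving ζ = 7.6/(2√(0.66K_p)).
Setting ζ = 0.84: √(0.66K_p) = 7.6/(2·0.84) = 4.524, so K_p = 20.46/0.66 = 31.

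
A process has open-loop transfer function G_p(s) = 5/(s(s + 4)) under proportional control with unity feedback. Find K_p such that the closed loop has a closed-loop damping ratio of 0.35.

K_p = 6.53

Closed-loop characteristic equation: s² + 4s + K_p·5 = 0.
So ω_n = √(5K_p) and 2ζω_n = 4, giving ζ = 4/(2√(5K_p)).
Setting ζ = 0.35: √(5K_p) = 4/(2·0.35) = 5.714, so K_p = 32.65/5 = 6.53.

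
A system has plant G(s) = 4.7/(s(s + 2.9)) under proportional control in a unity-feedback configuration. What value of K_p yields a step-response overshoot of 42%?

From %OS = 100·exp(−πζ/√(1−ζ²)) = 42%, ζ = −ln(0.42)/√(π²+ln²(0.42)) = 0.2662.
Characteristic equation s² + 2.9s + 4.7K_p = 0 gives ζ = 2.9/(2√(4.7K_p)).
Setting ζ = 0.2662: √(4.7K_p) = 2.9/(2·0.2662) = 5.448, so K_p = 29.68/4.7 = 6.31.

K_p = 6.31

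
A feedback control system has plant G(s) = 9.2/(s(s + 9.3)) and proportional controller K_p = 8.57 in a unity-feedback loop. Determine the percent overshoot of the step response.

From 1 + K_pG(s) = 0: s² + 9.3s + 78.84 = 0 ⇒ ω_n = 8.879, ζ = 0.5237.
%OS = 100·exp(−πζ/√(1−ζ²)) = 100·exp(−π·0.5237/√0.7258) = 14.5%.

14.5%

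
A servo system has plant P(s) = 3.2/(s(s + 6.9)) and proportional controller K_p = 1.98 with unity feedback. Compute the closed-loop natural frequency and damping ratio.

1 + K_p·P(s) = 0 gives s² + 6.9s + 6.336 = 0.
Matching s² + 2ζω_n s + ω_n²: ω_n = √6.336 = 2.517 rad/s and 2ζω_n = 6.9, so ζ = 6.9/(2·2.517) = 1.37.

ω_n = 2.52 rad/s, ζ = 1.37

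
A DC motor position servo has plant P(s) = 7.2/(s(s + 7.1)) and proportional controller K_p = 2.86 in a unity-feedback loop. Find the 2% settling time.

Closed-loop characteristic equation: s² + 7.1s + 20.59 = 0, so ω_n = 4.538 rad/s and ζ = 7.1/(2·4.538) = 0.7823.
2% settling time T_s ≈ 4/(ζω_n) = 4/3.55 = 1.13 s.

T_s ≈ 1.13 s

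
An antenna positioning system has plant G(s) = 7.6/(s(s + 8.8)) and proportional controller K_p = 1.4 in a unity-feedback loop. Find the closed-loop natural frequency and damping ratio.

ω_n = 3.26 rad/s, ζ = 1.35

1 + K_p·G(s) = 0 gives s² + 8.8s + 10.64 = 0.
So ω_n² = 10.64 ⇒ ω_n = 3.262 rad/s, and ζ = 8.8/(2ω_n) = 1.35.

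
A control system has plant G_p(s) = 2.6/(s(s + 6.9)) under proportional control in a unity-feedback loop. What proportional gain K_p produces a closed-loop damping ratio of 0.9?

Closed-loop characteristic equation: s² + 6.9s + K_p·2.6 = 0.
So ω_n = √(2.6K_p) and 2ζω_n = 6.9, giving ζ = 6.9/(2√(2.6K_p)).
Setting ζ = 0.9: √(2.6K_p) = 6.9/(2·0.9) = 3.833, so K_p = 14.69/2.6 = 5.65.

K_p = 5.65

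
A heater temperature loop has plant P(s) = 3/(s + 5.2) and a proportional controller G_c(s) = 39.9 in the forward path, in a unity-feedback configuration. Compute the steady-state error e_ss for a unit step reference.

0.0416

The loop is type 0. Static position error constant K_pos = G_c(0)·P(0) = 39.9·0.5769 = 23.02.
Steady-state error to a unit step: e_ss = 1/(1+K_pos) = 1/24.02 = 0.0416.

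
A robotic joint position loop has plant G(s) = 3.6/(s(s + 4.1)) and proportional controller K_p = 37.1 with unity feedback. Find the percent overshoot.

The closed-loop denominator s² + 4.1s + 133.6 gives ω_n = √133.6 = 11.56 and ζ = 4.1/(2ω_n) = 0.1774.
%OS = 100·exp(−πζ/√(1−ζ²)) = 100·exp(−π·0.1774/√0.9685) = 56.8%.

56.8%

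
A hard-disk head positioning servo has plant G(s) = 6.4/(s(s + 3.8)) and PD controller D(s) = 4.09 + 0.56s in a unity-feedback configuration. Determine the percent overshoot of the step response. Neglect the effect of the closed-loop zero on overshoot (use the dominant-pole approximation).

Forward path: (4.09 + 0.56s)·6.4/(s(s+3.8)). The closed-loop characteristic equation is s² + (3.8 + 6.4·0.56)s + 6.4·4.09 = 0.
That is s² + 7.384s + 26.18 = 0, so ω_n = 5.116 rad/s and ζ = 7.384/(2·5.116) = 0.7216.
%OS = 100·exp(−πζ/√(1−ζ²)) = 3.78%.

3.78%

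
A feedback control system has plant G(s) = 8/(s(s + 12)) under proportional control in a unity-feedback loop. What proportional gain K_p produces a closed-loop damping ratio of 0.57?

Closed-loop characteristic equation: s² + 12s + K_p·8 = 0.
So ω_n = √(8K_p) and 2ζω_n = 12, giving ζ = 12/(2√(8K_p)).
Setting ζ = 0.57: √(8K_p) = 12/(2·0.57) = 10.53, so K_p = 110.8/8 = 13.9.

K_p = 13.9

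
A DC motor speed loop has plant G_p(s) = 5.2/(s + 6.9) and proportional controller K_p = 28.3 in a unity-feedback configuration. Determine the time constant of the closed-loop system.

τ = 0.00649 s

Closed-loop transfer function: T(s) = K_p·G_p(s)/(1 + K_p·G_p(s)) = 147.2/(s + 6.9 + 147.2) = 147.2/(s + 154.1).
Time constant τ = 1/154.1 = 0.00649 s.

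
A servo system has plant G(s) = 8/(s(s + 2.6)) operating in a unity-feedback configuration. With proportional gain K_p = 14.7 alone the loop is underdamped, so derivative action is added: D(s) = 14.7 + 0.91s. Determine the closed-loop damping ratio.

ζ = 0.456

Forward path: (14.7 + 0.91s)·8/(s(s+2.6)). The closed-loop characteristic equation is s² + (2.6 + 8·0.91)s + 8·14.7 = 0.
That is s² + 9.88s + 117.6 = 0, so ω_n = 10.84 rad/s and ζ = 9.88/(2·10.84) = 0.4555.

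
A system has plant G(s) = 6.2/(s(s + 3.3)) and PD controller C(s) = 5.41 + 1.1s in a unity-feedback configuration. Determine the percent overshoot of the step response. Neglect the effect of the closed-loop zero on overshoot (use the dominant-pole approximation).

Forward path: (5.41 + 1.1s)·6.2/(s(s+3.3)). The closed-loop characteristic equation is s² + (3.3 + 6.2·1.1)s + 6.2·5.41 = 0.
That is s² + 10.12s + 33.54 = 0, so ω_n = 5.792 rad/s and ζ = 10.12/(2·5.792) = 0.8737.
%OS = 100·exp(−πζ/√(1−ζ²)) = 0.355%.

0.355%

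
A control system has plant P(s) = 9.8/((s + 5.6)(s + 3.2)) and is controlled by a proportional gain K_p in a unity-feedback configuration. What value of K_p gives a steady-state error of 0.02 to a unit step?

The loop is type 0, so e_ss(step) = 1/(1 + K_pos) with K_pos = K_p·P(0).
P(0) = 0.5469. Require 1/(1 + K_p·0.5469) = 0.02, so 1 + 0.5469·K_p = 50.
K_p = (50 − 1)/0.5469 = 89.6.

K_p = 89.6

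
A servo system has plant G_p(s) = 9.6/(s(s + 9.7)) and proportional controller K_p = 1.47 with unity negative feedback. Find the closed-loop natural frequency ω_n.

ω_n = 3.76 rad/s

With unity feedback the closed-loop characteristic equation is s² + 9.7s + 1.47·9.6 = s² + 9.7s + 14.11 = 0.
Matching s² + 2ζω_n s + ω_n²: ω_n = √14.11 = 3.757 rad/s and 2ζω_n = 9.7, so ζ = 9.7/(2·3.757) = 1.29.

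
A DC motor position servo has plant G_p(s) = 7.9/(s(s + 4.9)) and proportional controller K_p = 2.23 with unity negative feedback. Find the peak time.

T_p = 0.922 s

The closed-loop denominator s² + 4.9s + 17.62 gives ω_n = √17.62 = 4.197 and ζ = 4.9/(2ω_n) = 0.5837.
Damped frequency ω_d = ω_n√(1−ζ²) = 3.408 rad/s, so peak time T_p = π/ω_d = 0.922 s.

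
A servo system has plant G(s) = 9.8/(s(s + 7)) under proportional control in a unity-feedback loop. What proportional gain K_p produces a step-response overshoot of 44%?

From %OS = 100·exp(−πζ/√(1−ζ²)) = 44%, ζ = −ln(0.44)/√(π²+ln²(0.44)) = 0.2528.
Characteristic equation s² + 7s + 9.8K_p = 0 gives ζ = 7/(2√(9.8K_p)).
Setting ζ = 0.2528: √(9.8K_p) = 7/(2·0.2528) = 13.84, so K_p = 191.6/9.8 = 19.6.

K_p = 19.6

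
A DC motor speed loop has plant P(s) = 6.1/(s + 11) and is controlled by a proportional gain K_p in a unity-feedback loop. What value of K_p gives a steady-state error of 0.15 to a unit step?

K_p = 10.2

Steady-state error for a unit step on this type-0 loop is 1/(1 + K_p·P(0)).
P(0) = 0.5545. Require 1/(1 + K_p·0.5545) = 0.15, so 1 + 0.5545·K_p = 6.667.
K_p = (6.667 − 1)/0.5545 = 10.2.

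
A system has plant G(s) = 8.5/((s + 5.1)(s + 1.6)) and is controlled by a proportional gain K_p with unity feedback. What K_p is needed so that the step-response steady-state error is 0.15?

For a type-0 loop with proportional control, e_ss = 1/(1 + K_p·G(0)).
G(0) = 1.042. Require 1/(1 + K_p·1.042) = 0.15, so 1 + 1.042·K_p = 6.667.
K_p = (6.667 − 1)/1.042 = 5.44.

K_p = 5.44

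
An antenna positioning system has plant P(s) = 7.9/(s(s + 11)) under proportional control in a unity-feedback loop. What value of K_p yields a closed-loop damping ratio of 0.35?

K_p = 31.3

Closed-loop characteristic equation: s² + 11s + K_p·7.9 = 0.
So ω_n = √(7.9K_p) and 2ζω_n = 11, giving ζ = 11/(2√(7.9K_p)).
Setting ζ = 0.35: √(7.9K_p) = 11/(2·0.35) = 15.71, so K_p = 246.9/7.9 = 31.3.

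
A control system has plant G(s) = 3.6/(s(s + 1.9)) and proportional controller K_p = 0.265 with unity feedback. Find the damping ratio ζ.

ζ = 0.973

With unity feedback the closed-loop characteristic equation is s² + 1.9s + 0.265·3.6 = s² + 1.9s + 0.954 = 0.
So ω_n² = 0.954 ⇒ ω_n = 0.9767 rad/s, and ζ = 1.9/(2ω_n) = 0.973.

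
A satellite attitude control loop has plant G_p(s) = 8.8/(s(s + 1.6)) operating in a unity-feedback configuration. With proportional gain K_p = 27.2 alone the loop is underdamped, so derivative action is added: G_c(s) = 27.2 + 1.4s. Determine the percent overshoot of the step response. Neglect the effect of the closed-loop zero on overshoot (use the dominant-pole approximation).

20.5%

Forward path: (27.2 + 1.4s)·8.8/(s(s+1.6)). The closed-loop characteristic equation is s² + (1.6 + 8.8·1.4)s + 8.8·27.2 = 0.
That is s² + 13.92s + 239.4 = 0, so ω_n = 15.47 rad/s and ζ = 13.92/(2·15.47) = 0.4499.
%OS = 100·exp(−πζ/√(1−ζ²)) = 20.5%.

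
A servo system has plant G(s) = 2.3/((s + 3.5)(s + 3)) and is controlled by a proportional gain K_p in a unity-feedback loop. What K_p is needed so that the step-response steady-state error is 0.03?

The loop is type 0, so e_ss(step) = 1/(1 + K_pos) with K_pos = K_p·G(0).
G(0) = 0.219. Require 1/(1 + K_p·0.219) = 0.03, so 1 + 0.219·K_p = 33.33.
K_p = (33.33 − 1)/0.219 = 148.

K_p = 148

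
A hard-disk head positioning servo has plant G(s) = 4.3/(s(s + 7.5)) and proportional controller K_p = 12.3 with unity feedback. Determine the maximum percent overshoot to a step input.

15.1%

Closed-loop characteristic equation: s² + 7.5s + 52.89 = 0, so ω_n = 7.273 rad/s and ζ = 7.5/(2·7.273) = 0.5156.
%OS = 100·exp(−πζ/√(1−ζ²)) = 100·exp(−π·0.5156/√0.7341) = 15.1%.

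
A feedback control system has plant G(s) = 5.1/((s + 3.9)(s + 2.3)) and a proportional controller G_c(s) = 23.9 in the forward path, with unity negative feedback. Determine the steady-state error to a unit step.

The loop is type 0. Static position error constant K_pos = G_c(0)·G(0) = 23.9·0.5686 = 13.59.
Steady-state error to a unit step: e_ss = 1/(1+K_pos) = 1/14.59 = 0.0685.

0.0685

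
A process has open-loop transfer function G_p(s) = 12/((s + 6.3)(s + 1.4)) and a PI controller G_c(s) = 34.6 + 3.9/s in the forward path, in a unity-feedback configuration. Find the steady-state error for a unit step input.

The open loop G_c(s)G_p(s) has a pole at the origin (type 1), so the static position error constant is infinite and e_ss = 1/(1+∞) = 0.

0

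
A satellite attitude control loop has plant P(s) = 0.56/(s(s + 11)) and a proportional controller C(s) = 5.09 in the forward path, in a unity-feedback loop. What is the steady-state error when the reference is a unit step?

0

The open loop C(s)P(s) has a pole at the origin (type 1), so the static position error constant is infinite and e_ss = 1/(1+∞) = 0.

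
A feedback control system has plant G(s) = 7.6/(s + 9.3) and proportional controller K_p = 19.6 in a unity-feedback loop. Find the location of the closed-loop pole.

Closed-loop transfer function: T(s) = K_p·G(s)/(1 + K_p·G(s)) = 149/(s + 9.3 + 149) = 149/(s + 158.3).
The closed-loop pole is at s = −158.3.

s = -158.3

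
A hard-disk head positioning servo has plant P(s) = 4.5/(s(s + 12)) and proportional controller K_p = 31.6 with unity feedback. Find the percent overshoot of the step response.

16.1%

The closed-loop denominator s² + 12s + 142.2 gives ω_n = √142.2 = 11.92 and ζ = 12/(2ω_n) = 0.5032.
%OS = 100·exp(−πζ/√(1−ζ²)) = 100·exp(−π·0.5032/√0.7468) = 16.1%.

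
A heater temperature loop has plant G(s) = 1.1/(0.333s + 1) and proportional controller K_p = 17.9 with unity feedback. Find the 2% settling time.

T_s ≈ 0.0644 s

Closed loop: T(s) = K_p·G/(1+K_p·G) = 19.69/(0.333s + 1 + 19.69), with pole at s = −(1 + 19.69)/0.333 = −62.13.
τ = 1/62.13 = 0.01609 s, so 2% settling time ≈ 4τ = 0.0644 s.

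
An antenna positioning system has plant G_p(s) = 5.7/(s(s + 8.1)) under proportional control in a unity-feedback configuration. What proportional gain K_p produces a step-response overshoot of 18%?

From %OS = 100·exp(−πζ/√(1−ζ²)) = 18%, ζ = −ln(0.18)/√(π²+ln²(0.18)) = 0.4791.
Characteristic equation s² + 8.1s + 5.7K_p = 0 gives ζ = 8.1/(2√(5.7K_p)).
Setting ζ = 0.4791: √(5.7K_p) = 8.1/(2·0.4791) = 8.453, so K_p = 71.46/5.7 = 12.5.

K_p = 12.5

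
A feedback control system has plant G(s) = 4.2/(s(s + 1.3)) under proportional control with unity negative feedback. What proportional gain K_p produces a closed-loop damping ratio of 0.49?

K_p = 0.419

Closed-loop characteristic equation: s² + 1.3s + K_p·4.2 = 0.
So ω_n = √(4.2K_p) and 2ζω_n = 1.3, giving ζ = 1.3/(2√(4.2K_p)).
Setting ζ = 0.49: √(4.2K_p) = 1.3/(2·0.49) = 1.327, so K_p = 1.76/4.2 = 0.419.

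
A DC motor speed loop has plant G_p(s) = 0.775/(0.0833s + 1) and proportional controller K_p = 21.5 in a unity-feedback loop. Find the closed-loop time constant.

Closed loop: T(s) = K_p·G_p/(1+K_p·G_p) = 16.66/(0.0833s + 1 + 16.66), with pole at s = −(1 + 16.66)/0.0833 = −212.
Closed-loop time constant τ = 1/212 = 0.00472 s.

τ = 0.00472 s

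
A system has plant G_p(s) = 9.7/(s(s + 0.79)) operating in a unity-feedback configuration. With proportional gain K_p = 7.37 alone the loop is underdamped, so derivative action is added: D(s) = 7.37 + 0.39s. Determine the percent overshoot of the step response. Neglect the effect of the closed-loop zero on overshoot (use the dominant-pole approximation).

41.4%

Forward path: (7.37 + 0.39s)·9.7/(s(s+0.79)). The closed-loop characteristic equation is s² + (0.79 + 9.7·0.39)s + 9.7·7.37 = 0.
That is s² + 4.573s + 71.49 = 0, so ω_n = 8.455 rad/s and ζ = 4.573/(2·8.455) = 0.2704.
%OS = 100·exp(−πζ/√(1−ζ²)) = 41.4%.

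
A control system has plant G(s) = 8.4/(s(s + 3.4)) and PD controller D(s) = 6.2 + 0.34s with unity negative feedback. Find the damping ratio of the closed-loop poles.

Forward path: (6.2 + 0.34s)·8.4/(s(s+3.4)). The closed-loop characteristic equation is s² + (3.4 + 8.4·0.34)s + 8.4·6.2 = 0.
That is s² + 6.256s + 52.08 = 0, so ω_n = 7.217 rad/s and ζ = 6.256/(2·7.217) = 0.4334.

ζ = 0.433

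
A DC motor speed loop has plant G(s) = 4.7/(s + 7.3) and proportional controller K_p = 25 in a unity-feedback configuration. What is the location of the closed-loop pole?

Closed-loop transfer function: T(s) = K_p·G(s)/(1 + K_p·G(s)) = 117.5/(s + 7.3 + 117.5) = 117.5/(s + 124.8).
The closed-loop pole is at s = −124.8.

s = -124.8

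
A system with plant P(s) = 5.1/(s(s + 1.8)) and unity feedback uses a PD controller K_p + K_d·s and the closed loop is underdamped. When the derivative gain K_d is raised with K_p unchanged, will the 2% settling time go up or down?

decrease

Characteristic equation s² + (1.8 + 5.1K_d)s + 5.1K_p = 0: raising K_d increases ζω_n = (1.8+5.1K_d)/2 while the loop stays underdamped, so T_s ≈ 4/(ζω_n) decreases.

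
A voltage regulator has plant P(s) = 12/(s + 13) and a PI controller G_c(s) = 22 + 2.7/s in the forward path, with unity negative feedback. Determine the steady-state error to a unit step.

The open loop G_c(s)P(s) has a pole at the origin (type 1), so the static position error constant is infinite and e_ss = 1/(1+∞) = 0.

0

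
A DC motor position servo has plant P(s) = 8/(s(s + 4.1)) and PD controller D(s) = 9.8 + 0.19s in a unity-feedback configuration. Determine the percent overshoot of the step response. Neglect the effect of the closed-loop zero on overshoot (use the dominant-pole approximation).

34.9%

Forward path: (9.8 + 0.19s)·8/(s(s+4.1)). The closed-loop characteristic equation is s² + (4.1 + 8·0.19)s + 8·9.8 = 0.
That is s² + 5.62s + 78.4 = 0, so ω_n = 8.854 rad/s and ζ = 5.62/(2·8.854) = 0.3174.
%OS = 100·exp(−πζ/√(1−ζ²)) = 34.9%.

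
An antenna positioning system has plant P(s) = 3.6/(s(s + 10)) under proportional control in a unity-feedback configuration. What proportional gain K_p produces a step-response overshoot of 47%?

From %OS = 100·exp(−πζ/√(1−ζ²)) = 47%, ζ = −ln(0.47)/√(π²+ln²(0.47)) = 0.2337.
Characteristic equation s² + 10s + 3.6K_p = 0 gives ζ = 10/(2√(3.6K_p)).
Setting ζ = 0.2337: √(3.6K_p) = 10/(2·0.2337) = 21.4, so K_p = 457.8/3.6 = 127.

K_p = 127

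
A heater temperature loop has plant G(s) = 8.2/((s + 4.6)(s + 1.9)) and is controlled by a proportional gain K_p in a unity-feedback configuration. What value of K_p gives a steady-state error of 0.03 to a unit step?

K_p = 34.5

The loop is type 0, so e_ss(step) = 1/(1 + K_pos) with K_pos = K_p·G(0).
G(0) = 0.9382. Require 1/(1 + K_p·0.9382) = 0.03, so 1 + 0.9382·K_p = 33.33.
K_p = (33.33 − 1)/0.9382 = 34.5.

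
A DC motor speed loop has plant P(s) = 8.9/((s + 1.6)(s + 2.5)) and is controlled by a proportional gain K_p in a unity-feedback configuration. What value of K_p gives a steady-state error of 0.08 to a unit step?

K_p = 5.17

Steady-state error for a unit step on this type-0 loop is 1/(1 + K_p·P(0)).
P(0) = 2.225. Require 1/(1 + K_p·2.225) = 0.08, so 1 + 2.225·K_p = 12.5.
K_p = (12.5 − 1)/2.225 = 5.17.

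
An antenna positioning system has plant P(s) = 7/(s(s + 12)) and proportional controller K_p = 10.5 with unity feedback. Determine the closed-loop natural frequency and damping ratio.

1 + K_p·P(s) = 0 gives s² + 12s + 73.5 = 0.
Matching s² + 2ζω_n s + ω_n²: ω_n = √73.5 = 8.573 rad/s and 2ζω_n = 12, so ζ = 12/(2·8.573) = 0.7.

ω_n = 8.57 rad/s, ζ = 0.7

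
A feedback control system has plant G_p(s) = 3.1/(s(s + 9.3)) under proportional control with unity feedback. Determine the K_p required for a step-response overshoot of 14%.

From %OS = 100·exp(−πζ/√(1−ζ²)) = 14%, ζ = −ln(0.14)/√(π²+ln²(0.14)) = 0.5305.
Characteristic equation s² + 9.3s + 3.1K_p = 0 gives ζ = 9.3/(2√(3.1K_p)).
Setting ζ = 0.5305: √(3.1K_p) = 9.3/(2·0.5305) = 8.765, so K_p = 76.83/3.1 = 24.8.

K_p = 24.8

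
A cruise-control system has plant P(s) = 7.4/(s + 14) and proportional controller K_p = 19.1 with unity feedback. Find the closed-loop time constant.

Closed-loop transfer function: T(s) = K_p·P(s)/(1 + K_p·P(s)) = 141.3/(s + 14 + 141.3) = 141.3/(s + 155.3).
Time constant τ = 1/155.3 = 0.00644 s.

τ = 0.00644 s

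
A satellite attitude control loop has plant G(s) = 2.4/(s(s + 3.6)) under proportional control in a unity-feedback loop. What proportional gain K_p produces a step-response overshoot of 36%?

From %OS = 100·exp(−πζ/√(1−ζ²)) = 36%, ζ = −ln(0.36)/√(π²+ln²(0.36)) = 0.3093.
Characteristic equation s² + 3.6s + 2.4K_p = 0 gives ζ = 3.6/(2√(2.4K_p)).
Setting ζ = 0.3093: √(2.4K_p) = 3.6/(2·0.3093) = 5.82, so K_p = 33.88/2.4 = 14.1.

K_p = 14.1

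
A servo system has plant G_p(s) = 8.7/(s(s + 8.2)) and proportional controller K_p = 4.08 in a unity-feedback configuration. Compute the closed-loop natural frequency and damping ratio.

1 + K_p·G_p(s) = 0 gives s² + 8.2s + 35.5 = 0.
So ω_n² = 35.5 ⇒ ω_n = 5.958 rad/s, and ζ = 8.2/(2ω_n) = 0.688.

ω_n = 5.96 rad/s, ζ = 0.688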